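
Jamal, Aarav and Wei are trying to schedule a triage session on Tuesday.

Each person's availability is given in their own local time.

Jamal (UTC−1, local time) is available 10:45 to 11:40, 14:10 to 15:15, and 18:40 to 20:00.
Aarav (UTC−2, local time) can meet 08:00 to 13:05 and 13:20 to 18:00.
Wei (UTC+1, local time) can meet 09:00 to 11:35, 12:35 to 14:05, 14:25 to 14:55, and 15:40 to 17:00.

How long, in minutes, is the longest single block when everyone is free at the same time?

Jamal → UTC: 11:45–12:40, 15:10–16:15, 19:40–21:00.
Aarav → UTC: 10:00–15:05, 15:20–20:00.
Wei → UTC: 08:00–10:35, 11:35–13:05, 13:25–13:55, 14:40–16:00.
Jamal ∩ Aarav: 11:45–12:40, 15:20–16:15, 19:40–20:00.
Jamal ∩ Aarav ∩ Wei: 11:45–12:40, 15:20–16:00.
Common window lengths: 55, 40 min; longest is 55.

55 minutes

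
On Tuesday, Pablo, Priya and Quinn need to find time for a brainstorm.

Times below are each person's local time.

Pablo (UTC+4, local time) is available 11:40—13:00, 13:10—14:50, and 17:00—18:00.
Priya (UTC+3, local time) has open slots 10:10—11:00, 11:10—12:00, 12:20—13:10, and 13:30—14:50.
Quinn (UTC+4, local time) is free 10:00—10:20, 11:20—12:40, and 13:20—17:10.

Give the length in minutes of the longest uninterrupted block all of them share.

Pablo → UTC: 07:40–09:00, 09:10–10:50, 13:00–14:00.
Priya → UTC: 07:10–08:00, 08:10–09:00, 09:20–10:10, 10:30–11:50.
Quinn → UTC: 06:00–06:20, 07:20–08:40, 09:20–13:10.
Pablo ∩ Priya: 07:40–08:00, 08:10–09:00, 09:20–10:10, 10:30–10:50.
Pablo ∩ Priya ∩ Quinn: 07:40–08:00, 08:10–08:40, 09:20–10:10, 10:30–10:50.
Common window lengths: 20, 30, 50, 20 min; longest is 50.

50 minutes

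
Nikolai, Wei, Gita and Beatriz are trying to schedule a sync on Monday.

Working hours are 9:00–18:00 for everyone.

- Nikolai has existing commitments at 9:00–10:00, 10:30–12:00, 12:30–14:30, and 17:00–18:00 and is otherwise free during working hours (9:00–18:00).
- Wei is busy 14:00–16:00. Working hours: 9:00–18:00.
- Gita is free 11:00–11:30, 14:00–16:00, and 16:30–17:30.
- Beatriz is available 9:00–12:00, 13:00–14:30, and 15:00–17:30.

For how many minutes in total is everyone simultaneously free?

Nikolai free within 09:00–18:00: 10:00–10:30, 12:00–12:30, 14:30–17:00.
Wei free within 09:00–18:00: 09:00–14:00, 16:00–18:00.
Nikolai ∩ Wei: 10:00–10:30, 12:00–12:30, 16:00–17:00.
Nikolai ∩ Wei ∩ Gita: 16:30–17:00.
Nikolai ∩ Wei ∩ Gita ∩ Beatriz: 16:30–17:00.
Total common minutes: 30.

30 minutes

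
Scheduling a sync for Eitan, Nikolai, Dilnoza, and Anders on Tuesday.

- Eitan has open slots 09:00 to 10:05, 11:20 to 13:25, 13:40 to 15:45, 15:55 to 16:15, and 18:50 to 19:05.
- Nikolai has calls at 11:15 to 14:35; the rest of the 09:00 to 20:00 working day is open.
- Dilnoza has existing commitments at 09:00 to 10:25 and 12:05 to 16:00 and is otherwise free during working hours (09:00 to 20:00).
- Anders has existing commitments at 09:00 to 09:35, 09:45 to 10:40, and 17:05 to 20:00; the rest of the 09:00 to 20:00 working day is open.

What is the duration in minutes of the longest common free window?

Nikolai free within 09:00–20:00: 09:00–11:15, 14:35–20:00.
Dilnoza free within 09:00–20:00: 10:25–12:05, 16:00–20:00.
Anders free within 09:00–20:00: 09:35–09:45, 10:40–17:05.
Eitan ∩ Nikolai: 09:00–10:05, 14:35–15:45, 15:55–16:15, 18:50–19:05.
Eitan ∩ Nikolai ∩ Dilnoza: 16:00–16:15, 18:50–19:05.
Eitan ∩ Nikolai ∩ Dilnoza ∩ Anders: 16:00–16:15.
Single common window of 15 minutes.

15 minutes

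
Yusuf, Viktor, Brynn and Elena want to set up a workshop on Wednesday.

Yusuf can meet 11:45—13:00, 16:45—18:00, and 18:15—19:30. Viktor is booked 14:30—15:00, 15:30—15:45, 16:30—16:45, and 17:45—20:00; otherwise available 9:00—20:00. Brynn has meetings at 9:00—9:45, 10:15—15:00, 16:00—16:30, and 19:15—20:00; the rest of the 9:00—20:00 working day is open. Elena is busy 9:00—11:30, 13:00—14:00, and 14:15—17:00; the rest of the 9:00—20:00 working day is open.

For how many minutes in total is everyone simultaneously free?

Viktor free within 09:00–20:00: 09:00–14:30, 15:00–15:30, 15:45–16:30, 16:45–17:45.
Brynn free within 09:00–20:00: 09:45–10:15, 15:00–16:00, 16:30–19:15.
Elena free within 09:00–20:00: 11:30–13:00, 14:00–14:15, 17:00–20:00.
Yusuf ∩ Viktor: 11:45–13:00, 16:45–17:45.
Yusuf ∩ Viktor ∩ Brynn: 16:45–17:45.
Yusuf ∩ Viktor ∩ Brynn ∩ Elena: 17:00–17:45.
Total common minutes: 45.

45 minutes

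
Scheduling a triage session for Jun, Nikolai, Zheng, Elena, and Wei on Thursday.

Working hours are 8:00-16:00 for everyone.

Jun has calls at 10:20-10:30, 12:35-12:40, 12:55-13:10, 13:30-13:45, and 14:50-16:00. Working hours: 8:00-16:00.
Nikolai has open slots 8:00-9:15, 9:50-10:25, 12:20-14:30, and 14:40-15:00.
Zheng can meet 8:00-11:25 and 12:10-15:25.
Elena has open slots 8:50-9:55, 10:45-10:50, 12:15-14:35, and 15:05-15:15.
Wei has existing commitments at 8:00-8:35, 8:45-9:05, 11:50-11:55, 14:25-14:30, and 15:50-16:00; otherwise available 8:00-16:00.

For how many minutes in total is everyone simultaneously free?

105 minutes

Jun free within 08:00–16:00: 08:00–10:20, 10:30–12:35, 12:40–12:55, 13:10–13:30, 13:45–14:50.
Wei free within 08:00–16:00: 08:35–08:45, 09:05–11:50, 11:55–14:25, 14:30–15:50.
Jun ∩ Nikolai: 08:00–09:15, 09:50–10:20, 12:20–12:35, 12:40–12:55, 13:10–13:30, 13:45–14:30, 14:40–14:50.
Jun ∩ Nikolai ∩ Zheng: 08:00–09:15, 09:50–10:20, 12:20–12:35, 12:40–12:55, 13:10–13:30, 13:45–14:30, 14:40–14:50.
Jun ∩ Nikolai ∩ Zheng ∩ Elena: 08:50–09:15, 09:50–09:55, 12:20–12:35, 12:40–12:55, 13:10–13:30, 13:45–14:30.
Jun ∩ Nikolai ∩ Zheng ∩ Elena ∩ Wei: 09:05–09:15, 09:50–09:55, 12:20–12:35, 12:40–12:55, 13:10–13:30, 13:45–14:25.
Total common minutes: 10 + 5 + 15 + 15 + 20 + 40 = 105.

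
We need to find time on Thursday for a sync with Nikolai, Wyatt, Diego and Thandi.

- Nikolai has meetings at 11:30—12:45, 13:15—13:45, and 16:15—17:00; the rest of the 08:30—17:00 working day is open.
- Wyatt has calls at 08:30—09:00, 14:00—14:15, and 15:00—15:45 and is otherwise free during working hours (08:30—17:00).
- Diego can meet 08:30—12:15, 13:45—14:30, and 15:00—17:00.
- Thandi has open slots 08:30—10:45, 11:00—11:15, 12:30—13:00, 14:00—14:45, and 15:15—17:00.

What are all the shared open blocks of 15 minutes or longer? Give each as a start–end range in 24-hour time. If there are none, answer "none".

09:00–10:45, 11:00–11:15, 14:15–14:30, 15:45–16:15

Nikolai free within 08:30–17:00: 08:30–11:30, 12:45–13:15, 13:45–16:15.
Wyatt free within 08:30–17:00: 09:00–14:00, 14:15–15:00, 15:45–17:00.
Nikolai ∩ Wyatt: 09:00–11:30, 12:45–13:15, 13:45–14:00, 14:15–15:00, 15:45–16:15.
Nikolai ∩ Wyatt ∩ Diego: 09:00–11:30, 13:45–14:00, 14:15–14:30, 15:45–16:15.
Nikolai ∩ Wyatt ∩ Diego ∩ Thandi: 09:00–10:45, 11:00–11:15, 14:15–14:30, 15:45–16:15.
Windows ≥ 15 min: 09:00–10:45, 11:00–11:15, 14:15–14:30, 15:45–16:15.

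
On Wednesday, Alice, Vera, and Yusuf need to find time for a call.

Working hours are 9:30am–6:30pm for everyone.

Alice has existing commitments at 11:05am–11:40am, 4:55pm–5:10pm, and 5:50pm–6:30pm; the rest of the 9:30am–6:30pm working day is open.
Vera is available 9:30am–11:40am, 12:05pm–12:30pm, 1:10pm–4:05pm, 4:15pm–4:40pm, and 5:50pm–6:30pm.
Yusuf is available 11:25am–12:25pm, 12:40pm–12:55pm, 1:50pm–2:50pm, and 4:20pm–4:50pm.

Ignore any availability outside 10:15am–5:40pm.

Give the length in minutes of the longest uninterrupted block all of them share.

60 minutes

Alice free within 09:30–18:30: 09:30–11:05, 11:40–16:55, 17:10–17:50.
Alice ∩ Vera: 09:30–11:05, 12:05–12:30, 13:10–16:05, 16:15–16:40.
Alice ∩ Vera ∩ Yusuf: 12:05–12:25, 13:50–14:50, 16:20–16:40.
Restricted to 10:15–17:40: 12:05–12:25, 13:50–14:50, 16:20–16:40.
Common window lengths: 20, 60, 20 min; longest is 60.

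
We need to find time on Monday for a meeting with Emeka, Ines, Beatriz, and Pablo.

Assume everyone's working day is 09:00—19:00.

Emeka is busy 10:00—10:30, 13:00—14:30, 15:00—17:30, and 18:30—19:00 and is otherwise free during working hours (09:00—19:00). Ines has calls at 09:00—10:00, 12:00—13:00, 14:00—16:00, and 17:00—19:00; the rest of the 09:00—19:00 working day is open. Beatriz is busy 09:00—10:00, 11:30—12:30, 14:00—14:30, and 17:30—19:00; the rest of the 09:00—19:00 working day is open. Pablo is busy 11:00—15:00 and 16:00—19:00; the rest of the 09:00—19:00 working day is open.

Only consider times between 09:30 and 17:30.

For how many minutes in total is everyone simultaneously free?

Emeka free within 09:00–19:00: 09:00–10:00, 10:30–13:00, 14:30–15:00, 17:30–18:30.
Ines free within 09:00–19:00: 10:00–12:00, 13:00–14:00, 16:00–17:00.
Beatriz free within 09:00–19:00: 10:00–11:30, 12:30–14:00, 14:30–17:30.
Pablo free within 09:00–19:00: 09:00–11:00, 15:00–16:00.
Emeka ∩ Ines: 10:30–12:00.
Emeka ∩ Ines ∩ Beatriz: 10:30–11:30.
Emeka ∩ Ines ∩ Beatriz ∩ Pablo: 10:30–11:00.
Restricted to 09:30–17:30: 10:30–11:00.
Total common minutes: 30.

30 minutes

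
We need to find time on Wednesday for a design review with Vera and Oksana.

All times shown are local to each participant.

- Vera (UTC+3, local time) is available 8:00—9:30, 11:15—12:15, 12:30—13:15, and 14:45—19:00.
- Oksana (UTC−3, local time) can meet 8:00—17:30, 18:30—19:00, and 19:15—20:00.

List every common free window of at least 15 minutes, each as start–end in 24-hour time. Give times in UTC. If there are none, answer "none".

11:45–16:00

Vera → UTC: 05:00–06:30, 08:15–09:15, 09:30–10:15, 11:45–16:00.
Oksana → UTC: 11:00–20:30, 21:30–22:00, 22:15–23:00.
Vera ∩ Oksana: 11:45–16:00.
Windows ≥ 15 min: 11:45–16:00.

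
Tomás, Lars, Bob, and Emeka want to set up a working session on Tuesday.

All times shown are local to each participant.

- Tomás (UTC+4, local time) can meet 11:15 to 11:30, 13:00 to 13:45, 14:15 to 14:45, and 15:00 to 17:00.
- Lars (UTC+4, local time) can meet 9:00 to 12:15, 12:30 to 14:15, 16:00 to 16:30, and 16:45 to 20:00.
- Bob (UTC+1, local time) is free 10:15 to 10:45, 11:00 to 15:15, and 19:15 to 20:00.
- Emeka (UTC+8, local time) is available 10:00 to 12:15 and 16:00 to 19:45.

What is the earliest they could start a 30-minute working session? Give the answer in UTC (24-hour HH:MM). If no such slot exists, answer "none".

09:15

Tomás → UTC: 07:15–07:30, 09:00–09:45, 10:15–10:45, 11:00–13:00.
Lars → UTC: 05:00–08:15, 08:30–10:15, 12:00–12:30, 12:45–16:00.
Bob → UTC: 09:15–09:45, 10:00–14:15, 18:15–19:00.
Emeka → UTC: 02:00–04:15, 08:00–11:45.
Tomás ∩ Lars: 07:15–07:30, 09:00–09:45, 12:00–12:30, 12:45–13:00.
Tomás ∩ Lars ∩ Bob: 09:15–09:45, 12:00–12:30, 12:45–13:00.
Tomás ∩ Lars ∩ Bob ∩ Emeka: 09:15–09:45.
Windows ≥ 30 min: 09:15–09:45.
Earliest such window starts at 09:15.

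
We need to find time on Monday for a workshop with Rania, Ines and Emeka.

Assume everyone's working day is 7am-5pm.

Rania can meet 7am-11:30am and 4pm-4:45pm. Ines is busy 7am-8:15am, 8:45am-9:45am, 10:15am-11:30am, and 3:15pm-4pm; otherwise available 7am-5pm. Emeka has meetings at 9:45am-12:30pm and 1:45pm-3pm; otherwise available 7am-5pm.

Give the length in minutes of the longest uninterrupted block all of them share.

Ines free within 07:00–17:00: 08:15–08:45, 09:45–10:15, 11:30–15:15, 16:00–17:00.
Emeka free within 07:00–17:00: 07:00–09:45, 12:30–13:45, 15:00–17:00.
Rania ∩ Ines: 08:15–08:45, 09:45–10:15, 16:00–16:45.
Rania ∩ Ines ∩ Emeka: 08:15–08:45, 16:00–16:45.
Common window lengths: 30, 45 min; longest is 45.

45 minutes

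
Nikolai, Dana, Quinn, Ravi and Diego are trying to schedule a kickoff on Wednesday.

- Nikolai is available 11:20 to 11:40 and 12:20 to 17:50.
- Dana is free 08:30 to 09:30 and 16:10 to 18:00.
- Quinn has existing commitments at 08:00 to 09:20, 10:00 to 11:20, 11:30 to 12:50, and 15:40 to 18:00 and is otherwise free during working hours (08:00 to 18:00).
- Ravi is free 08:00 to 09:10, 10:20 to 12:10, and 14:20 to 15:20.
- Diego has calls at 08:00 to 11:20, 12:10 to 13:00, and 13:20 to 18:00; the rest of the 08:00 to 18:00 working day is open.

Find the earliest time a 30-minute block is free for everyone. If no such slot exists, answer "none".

Quinn free within 08:00–18:00: 09:20–10:00, 11:20–11:30, 12:50–15:40.
Diego free within 08:00–18:00: 11:20–12:10, 13:00–13:20.
Nikolai ∩ Dana: 16:10–17:50.
Nikolai ∩ Dana ∩ Quinn: (none).
Nikolai ∩ Dana ∩ Quinn ∩ Ravi: (none).
Nikolai ∩ Dana ∩ Quinn ∩ Ravi ∩ Diego: (none).
Windows ≥ 30 min: (none).

none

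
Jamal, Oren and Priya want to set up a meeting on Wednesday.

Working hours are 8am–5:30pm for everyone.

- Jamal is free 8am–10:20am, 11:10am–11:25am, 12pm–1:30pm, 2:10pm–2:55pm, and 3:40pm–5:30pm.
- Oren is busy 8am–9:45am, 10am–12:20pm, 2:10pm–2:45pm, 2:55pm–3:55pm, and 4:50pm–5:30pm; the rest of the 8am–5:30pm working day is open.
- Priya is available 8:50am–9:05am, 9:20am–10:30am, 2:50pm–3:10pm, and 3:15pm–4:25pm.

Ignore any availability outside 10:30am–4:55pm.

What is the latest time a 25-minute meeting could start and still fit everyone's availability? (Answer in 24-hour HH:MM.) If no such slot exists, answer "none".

16:00

Oren free within 08:00–17:30: 09:45–10:00, 12:20–14:10, 14:45–14:55, 15:55–16:50.
Jamal ∩ Oren: 09:45–10:00, 12:20–13:30, 14:45–14:55, 15:55–16:50.
Jamal ∩ Oren ∩ Priya: 09:45–10:00, 14:50–14:55, 15:55–16:25.
Restricted to 10:30–16:55: 14:50–14:55, 15:55–16:25.
Windows ≥ 25 min: 15:55–16:25.
Latest start in the last window 15:55–16:25 is 16:25 − 25 min = 16:00.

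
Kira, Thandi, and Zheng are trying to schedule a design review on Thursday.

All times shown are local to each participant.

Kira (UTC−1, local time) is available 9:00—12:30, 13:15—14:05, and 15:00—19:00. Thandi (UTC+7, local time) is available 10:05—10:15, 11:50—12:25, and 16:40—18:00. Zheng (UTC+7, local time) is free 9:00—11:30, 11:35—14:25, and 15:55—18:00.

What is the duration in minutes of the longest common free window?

Kira → UTC: 10:00–13:30, 14:15–15:05, 16:00–20:00.
Thandi → UTC: 03:05–03:15, 04:50–05:25, 09:40–11:00.
Zheng → UTC: 02:00–04:30, 04:35–07:25, 08:55–11:00.
Kira ∩ Thandi: 10:00–11:00.
Kira ∩ Thandi ∩ Zheng: 10:00–11:00.
Single common window of 60 minutes.

60 minutes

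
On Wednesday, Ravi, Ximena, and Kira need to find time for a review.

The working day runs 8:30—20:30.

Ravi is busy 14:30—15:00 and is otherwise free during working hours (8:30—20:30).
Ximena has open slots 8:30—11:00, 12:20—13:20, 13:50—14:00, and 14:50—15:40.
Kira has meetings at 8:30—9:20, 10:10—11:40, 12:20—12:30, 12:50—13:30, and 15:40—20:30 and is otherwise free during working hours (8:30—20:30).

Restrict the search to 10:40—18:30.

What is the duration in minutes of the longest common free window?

Ravi free within 08:30–20:30: 08:30–14:30, 15:00–20:30.
Kira free within 08:30–20:30: 09:20–10:10, 11:40–12:20, 12:30–12:50, 13:30–15:40.
Ravi ∩ Ximena: 08:30–11:00, 12:20–13:20, 13:50–14:00, 15:00–15:40.
Ravi ∩ Ximena ∩ Kira: 09:20–10:10, 12:30–12:50, 13:50–14:00, 15:00–15:40.
Restricted to 10:40–18:30: 12:30–12:50, 13:50–14:00, 15:00–15:40.
Common window lengths: 20, 10, 40 min; longest is 40.

40 minutes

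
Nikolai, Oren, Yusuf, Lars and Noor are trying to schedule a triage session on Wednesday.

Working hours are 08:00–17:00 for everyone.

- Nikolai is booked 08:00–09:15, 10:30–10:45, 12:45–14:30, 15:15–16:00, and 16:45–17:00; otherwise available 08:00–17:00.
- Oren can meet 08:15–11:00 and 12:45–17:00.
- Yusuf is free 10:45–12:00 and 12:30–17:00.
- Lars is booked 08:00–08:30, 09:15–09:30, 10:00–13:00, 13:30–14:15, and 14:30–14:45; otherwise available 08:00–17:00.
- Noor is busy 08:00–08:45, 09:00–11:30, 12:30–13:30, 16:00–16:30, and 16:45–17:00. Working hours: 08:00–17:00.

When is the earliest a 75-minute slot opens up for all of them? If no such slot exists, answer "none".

Nikolai free within 08:00–17:00: 09:15–10:30, 10:45–12:45, 14:30–15:15, 16:00–16:45.
Lars free within 08:00–17:00: 08:30–09:15, 09:30–10:00, 13:00–13:30, 14:15–14:30, 14:45–17:00.
Noor free within 08:00–17:00: 08:45–09:00, 11:30–12:30, 13:30–16:00, 16:30–16:45.
Nikolai ∩ Oren: 09:15–10:30, 10:45–11:00, 14:30–15:15, 16:00–16:45.
Nikolai ∩ Oren ∩ Yusuf: 10:45–11:00, 14:30–15:15, 16:00–16:45.
Nikolai ∩ Oren ∩ Yusuf ∩ Lars: 14:45–15:15, 16:00–16:45.
Nikolai ∩ Oren ∩ Yusuf ∩ Lars ∩ Noor: 14:45–15:15, 16:30–16:45.
Windows ≥ 75 min: (none).

none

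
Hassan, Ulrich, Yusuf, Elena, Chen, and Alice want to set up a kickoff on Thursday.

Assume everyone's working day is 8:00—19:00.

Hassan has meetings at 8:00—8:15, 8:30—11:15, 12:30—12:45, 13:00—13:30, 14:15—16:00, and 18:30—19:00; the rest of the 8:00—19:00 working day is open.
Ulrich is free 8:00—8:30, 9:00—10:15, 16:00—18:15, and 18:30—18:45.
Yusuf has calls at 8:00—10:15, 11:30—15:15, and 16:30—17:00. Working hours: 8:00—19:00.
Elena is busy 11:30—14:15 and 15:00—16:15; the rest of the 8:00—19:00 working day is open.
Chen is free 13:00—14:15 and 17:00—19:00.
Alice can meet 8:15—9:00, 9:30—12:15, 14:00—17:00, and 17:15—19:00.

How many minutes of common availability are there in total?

Hassan free within 08:00–19:00: 08:15–08:30, 11:15–12:30, 12:45–13:00, 13:30–14:15, 16:00–18:30.
Yusuf free within 08:00–19:00: 10:15–11:30, 15:15–16:30, 17:00–19:00.
Elena free within 08:00–19:00: 08:00–11:30, 14:15–15:00, 16:15–19:00.
Hassan ∩ Ulrich: 08:15–08:30, 16:00–18:15.
Hassan ∩ Ulrich ∩ Yusuf: 16:00–16:30, 17:00–18:15.
Hassan ∩ Ulrich ∩ Yusuf ∩ Elena: 16:15–16:30, 17:00–18:15.
Hassan ∩ Ulrich ∩ Yusuf ∩ Elena ∩ Chen: 17:00–18:15.
Hassan ∩ Ulrich ∩ Yusuf ∩ Elena ∩ Chen ∩ Alice: 17:15–18:15.
Total common minutes: 60.

60 minutes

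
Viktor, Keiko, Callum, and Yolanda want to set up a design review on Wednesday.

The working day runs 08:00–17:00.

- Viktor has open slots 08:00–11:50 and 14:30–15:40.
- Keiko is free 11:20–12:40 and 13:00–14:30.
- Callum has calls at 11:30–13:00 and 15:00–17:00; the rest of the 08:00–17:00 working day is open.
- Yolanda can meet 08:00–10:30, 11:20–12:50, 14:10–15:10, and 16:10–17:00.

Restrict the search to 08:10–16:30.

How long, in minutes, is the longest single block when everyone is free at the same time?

Callum free within 08:00–17:00: 08:00–11:30, 13:00–15:00.
Viktor ∩ Keiko: 11:20–11:50.
Viktor ∩ Keiko ∩ Callum: 11:20–11:30.
Viktor ∩ Keiko ∩ Callum ∩ Yolanda: 11:20–11:30.
Restricted to 08:10–16:30: 11:20–11:30.
Single common window of 10 minutes.

10 minutes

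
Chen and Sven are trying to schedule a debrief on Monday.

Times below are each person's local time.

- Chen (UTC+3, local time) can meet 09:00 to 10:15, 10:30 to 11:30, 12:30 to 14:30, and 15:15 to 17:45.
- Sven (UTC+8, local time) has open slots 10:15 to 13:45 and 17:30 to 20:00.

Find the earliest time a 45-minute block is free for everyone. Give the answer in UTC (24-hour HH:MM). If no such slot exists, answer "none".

Chen → UTC: 06:00–07:15, 07:30–08:30, 09:30–11:30, 12:15–14:45.
Sven → UTC: 02:15–05:45, 09:30–12:00.
Chen ∩ Sven: 09:30–11:30.
Windows ≥ 45 min: 09:30–11:30.
Earliest such window starts at 09:30.

09:30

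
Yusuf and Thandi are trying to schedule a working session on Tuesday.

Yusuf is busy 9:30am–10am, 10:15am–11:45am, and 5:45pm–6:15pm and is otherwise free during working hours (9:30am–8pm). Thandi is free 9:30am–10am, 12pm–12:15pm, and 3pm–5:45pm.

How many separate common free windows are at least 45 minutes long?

1

Yusuf free within 09:30–20:00: 10:00–10:15, 11:45–17:45, 18:15–20:00.
Yusuf ∩ Thandi: 12:00–12:15, 15:00–17:45.
Windows ≥ 45 min: 15:00–17:45.
That's 1 window.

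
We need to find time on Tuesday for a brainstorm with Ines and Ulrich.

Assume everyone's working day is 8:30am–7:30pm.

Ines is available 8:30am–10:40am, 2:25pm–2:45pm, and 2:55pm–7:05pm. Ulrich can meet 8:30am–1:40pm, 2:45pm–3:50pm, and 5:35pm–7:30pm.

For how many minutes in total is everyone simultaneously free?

Ines ∩ Ulrich: 08:30–10:40, 14:55–15:50, 17:35–19:05.
Total common minutes: 130 + 55 + 90 = 275.

275 minutes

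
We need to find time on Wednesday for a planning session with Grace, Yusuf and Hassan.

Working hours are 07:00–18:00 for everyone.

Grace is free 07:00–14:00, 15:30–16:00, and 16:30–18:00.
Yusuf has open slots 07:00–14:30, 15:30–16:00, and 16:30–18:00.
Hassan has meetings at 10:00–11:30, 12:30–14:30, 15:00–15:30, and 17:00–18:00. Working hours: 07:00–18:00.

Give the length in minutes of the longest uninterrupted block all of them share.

180 minutes

Hassan free within 07:00–18:00: 07:00–10:00, 11:30–12:30, 14:30–15:00, 15:30–17:00.
Grace ∩ Yusuf: 07:00–14:00, 15:30–16:00, 16:30–18:00.
Grace ∩ Yusuf ∩ Hassan: 07:00–10:00, 11:30–12:30, 15:30–16:00, 16:30–17:00.
Common window lengths: 180, 60, 30, 30 min; longest is 180.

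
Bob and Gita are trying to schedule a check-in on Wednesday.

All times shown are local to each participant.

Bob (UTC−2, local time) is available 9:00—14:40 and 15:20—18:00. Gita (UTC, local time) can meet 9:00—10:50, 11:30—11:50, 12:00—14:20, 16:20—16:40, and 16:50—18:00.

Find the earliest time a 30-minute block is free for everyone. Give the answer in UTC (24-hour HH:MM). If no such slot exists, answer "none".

12:00

Bob → UTC: 11:00–16:40, 17:20–20:00.
Gita → UTC: 09:00–10:50, 11:30–11:50, 12:00–14:20, 16:20–16:40, 16:50–18:00.
Bob ∩ Gita: 11:30–11:50, 12:00–14:20, 16:20–16:40, 17:20–18:00.
Windows ≥ 30 min: 12:00–14:20, 17:20–18:00.
Earliest such window starts at 12:00.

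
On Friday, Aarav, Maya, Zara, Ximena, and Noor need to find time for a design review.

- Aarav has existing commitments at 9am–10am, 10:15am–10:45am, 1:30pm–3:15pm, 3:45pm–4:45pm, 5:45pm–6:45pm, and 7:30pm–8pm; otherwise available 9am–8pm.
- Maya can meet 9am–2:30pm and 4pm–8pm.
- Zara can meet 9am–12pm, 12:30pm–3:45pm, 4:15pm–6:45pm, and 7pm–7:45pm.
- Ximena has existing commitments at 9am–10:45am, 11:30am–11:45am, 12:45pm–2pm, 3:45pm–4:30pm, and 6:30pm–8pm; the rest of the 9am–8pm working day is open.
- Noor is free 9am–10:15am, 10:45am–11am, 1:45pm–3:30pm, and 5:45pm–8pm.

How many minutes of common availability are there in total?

Aarav free within 09:00–20:00: 10:00–10:15, 10:45–13:30, 15:15–15:45, 16:45–17:45, 18:45–19:30.
Ximena free within 09:00–20:00: 10:45–11:30, 11:45–12:45, 14:00–15:45, 16:30–18:30.
Aarav ∩ Maya: 10:00–10:15, 10:45–13:30, 16:45–17:45, 18:45–19:30.
Aarav ∩ Maya ∩ Zara: 10:00–10:15, 10:45–12:00, 12:30–13:30, 16:45–17:45, 19:00–19:30.
Aarav ∩ Maya ∩ Zara ∩ Ximena: 10:45–11:30, 11:45–12:00, 12:30–12:45, 16:45–17:45.
Aarav ∩ Maya ∩ Zara ∩ Ximena ∩ Noor: 10:45–11:00.
Total common minutes: 15.

15 minutes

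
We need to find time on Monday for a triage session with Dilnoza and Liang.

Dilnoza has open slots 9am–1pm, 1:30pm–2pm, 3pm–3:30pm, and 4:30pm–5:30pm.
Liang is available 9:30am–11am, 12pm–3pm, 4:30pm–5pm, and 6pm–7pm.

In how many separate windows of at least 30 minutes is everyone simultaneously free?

4

Dilnoza ∩ Liang: 09:30–11:00, 12:00–13:00, 13:30–14:00, 16:30–17:00.
Windows ≥ 30 min: 09:30–11:00, 12:00–13:00, 13:30–14:00, 16:30–17:00.
That's 4 windows.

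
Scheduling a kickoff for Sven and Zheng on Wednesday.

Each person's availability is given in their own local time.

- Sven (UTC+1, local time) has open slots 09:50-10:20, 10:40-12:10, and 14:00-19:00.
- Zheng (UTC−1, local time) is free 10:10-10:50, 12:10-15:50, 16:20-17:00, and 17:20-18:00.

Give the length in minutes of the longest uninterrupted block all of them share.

220 minutes

Sven → UTC: 08:50–09:20, 09:40–11:10, 13:00–18:00.
Zheng → UTC: 11:10–11:50, 13:10–16:50, 17:20–18:00, 18:20–19:00.
Sven ∩ Zheng: 13:10–16:50, 17:20–18:00.
Common window lengths: 220, 40 min; longest is 220.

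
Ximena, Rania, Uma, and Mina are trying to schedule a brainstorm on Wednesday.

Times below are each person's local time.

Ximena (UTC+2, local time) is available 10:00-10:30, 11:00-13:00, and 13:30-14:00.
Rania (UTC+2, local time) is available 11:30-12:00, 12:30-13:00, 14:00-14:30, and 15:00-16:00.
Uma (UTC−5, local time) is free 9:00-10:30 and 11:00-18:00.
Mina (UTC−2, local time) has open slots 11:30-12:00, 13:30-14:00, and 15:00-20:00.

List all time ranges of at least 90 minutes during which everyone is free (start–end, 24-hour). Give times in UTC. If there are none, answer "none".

none

Ximena → UTC: 08:00–08:30, 09:00–11:00, 11:30–12:00.
Rania → UTC: 09:30–10:00, 10:30–11:00, 12:00–12:30, 13:00–14:00.
Uma → UTC: 14:00–15:30, 16:00–23:00.
Mina → UTC: 13:30–14:00, 15:30–16:00, 17:00–22:00.
Ximena ∩ Rania: 09:30–10:00, 10:30–11:00.
Ximena ∩ Rania ∩ Uma: (none).
Ximena ∩ Rania ∩ Uma ∩ Mina: (none).
Windows ≥ 90 min: (none).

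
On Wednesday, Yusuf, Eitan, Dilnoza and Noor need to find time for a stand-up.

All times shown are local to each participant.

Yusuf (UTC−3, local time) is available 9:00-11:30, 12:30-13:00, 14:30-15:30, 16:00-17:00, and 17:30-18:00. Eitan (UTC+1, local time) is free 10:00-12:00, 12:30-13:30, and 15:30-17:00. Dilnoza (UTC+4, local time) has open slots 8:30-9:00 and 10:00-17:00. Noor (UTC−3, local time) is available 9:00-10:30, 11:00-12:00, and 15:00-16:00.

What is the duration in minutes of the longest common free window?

Yusuf → UTC: 12:00–14:30, 15:30–16:00, 17:30–18:30, 19:00–20:00, 20:30–21:00.
Eitan → UTC: 09:00–11:00, 11:30–12:30, 14:30–16:00.
Dilnoza → UTC: 04:30–05:00, 06:00–13:00.
Noor → UTC: 12:00–13:30, 14:00–15:00, 18:00–19:00.
Yusuf ∩ Eitan: 12:00–12:30, 15:30–16:00.
Yusuf ∩ Eitan ∩ Dilnoza: 12:00–12:30.
Yusuf ∩ Eitan ∩ Dilnoza ∩ Noor: 12:00–12:30.
Single common window of 30 minutes.

30 minutes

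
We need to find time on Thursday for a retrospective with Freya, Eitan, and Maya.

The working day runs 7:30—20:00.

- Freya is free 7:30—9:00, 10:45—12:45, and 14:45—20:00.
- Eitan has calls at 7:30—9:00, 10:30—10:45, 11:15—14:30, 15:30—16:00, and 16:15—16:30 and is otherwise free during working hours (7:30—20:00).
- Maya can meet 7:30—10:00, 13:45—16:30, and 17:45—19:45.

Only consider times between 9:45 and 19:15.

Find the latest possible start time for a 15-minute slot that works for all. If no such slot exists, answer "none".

Eitan free within 07:30–20:00: 09:00–10:30, 10:45–11:15, 14:30–15:30, 16:00–16:15, 16:30–20:00.
Freya ∩ Eitan: 10:45–11:15, 14:45–15:30, 16:00–16:15, 16:30–20:00.
Freya ∩ Eitan ∩ Maya: 14:45–15:30, 16:00–16:15, 17:45–19:45.
Restricted to 09:45–19:15: 14:45–15:30, 16:00–16:15, 17:45–19:15.
Windows ≥ 15 min: 14:45–15:30, 16:00–16:15, 17:45–19:15.
Latest start in the last window 17:45–19:15 is 19:15 − 15 min = 19:00.

19:00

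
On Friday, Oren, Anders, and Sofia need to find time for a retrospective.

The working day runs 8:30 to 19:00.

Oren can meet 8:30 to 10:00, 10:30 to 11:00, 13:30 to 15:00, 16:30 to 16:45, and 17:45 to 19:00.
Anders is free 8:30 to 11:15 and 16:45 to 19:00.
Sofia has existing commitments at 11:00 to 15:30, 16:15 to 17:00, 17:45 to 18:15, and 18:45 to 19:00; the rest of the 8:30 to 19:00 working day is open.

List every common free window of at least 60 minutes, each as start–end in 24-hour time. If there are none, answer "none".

Sofia free within 08:30–19:00: 08:30–11:00, 15:30–16:15, 17:00–17:45, 18:15–18:45.
Oren ∩ Anders: 08:30–10:00, 10:30–11:00, 17:45–19:00.
Oren ∩ Anders ∩ Sofia: 08:30–10:00, 10:30–11:00, 18:15–18:45.
Windows ≥ 60 min: 08:30–10:00.

08:30–10:00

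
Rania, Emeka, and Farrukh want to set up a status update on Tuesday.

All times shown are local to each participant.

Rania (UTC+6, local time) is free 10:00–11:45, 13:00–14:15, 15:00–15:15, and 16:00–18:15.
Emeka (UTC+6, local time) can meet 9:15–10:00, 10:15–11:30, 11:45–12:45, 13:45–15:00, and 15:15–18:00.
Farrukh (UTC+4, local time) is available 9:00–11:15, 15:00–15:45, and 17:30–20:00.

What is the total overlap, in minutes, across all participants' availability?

Rania → UTC: 04:00–05:45, 07:00–08:15, 09:00–09:15, 10:00–12:15.
Emeka → UTC: 03:15–04:00, 04:15–05:30, 05:45–06:45, 07:45–09:00, 09:15–12:00.
Farrukh → UTC: 05:00–07:15, 11:00–11:45, 13:30–16:00.
Rania ∩ Emeka: 04:15–05:30, 07:45–08:15, 10:00–12:00.
Rania ∩ Emeka ∩ Farrukh: 05:00–05:30, 11:00–11:45.
Total common minutes: 30 + 45 = 75.

75 minutes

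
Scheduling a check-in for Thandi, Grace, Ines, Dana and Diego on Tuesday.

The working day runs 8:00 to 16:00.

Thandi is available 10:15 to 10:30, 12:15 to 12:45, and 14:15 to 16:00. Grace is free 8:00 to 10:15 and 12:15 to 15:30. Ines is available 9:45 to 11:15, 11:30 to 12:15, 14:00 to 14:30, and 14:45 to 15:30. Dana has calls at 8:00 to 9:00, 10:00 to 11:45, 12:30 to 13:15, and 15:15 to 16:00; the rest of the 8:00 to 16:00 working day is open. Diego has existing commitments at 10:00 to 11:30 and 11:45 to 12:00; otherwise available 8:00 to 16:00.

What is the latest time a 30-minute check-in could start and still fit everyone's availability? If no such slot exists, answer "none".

Dana free within 08:00–16:00: 09:00–10:00, 11:45–12:30, 13:15–15:15.
Diego free within 08:00–16:00: 08:00–10:00, 11:30–11:45, 12:00–16:00.
Thandi ∩ Grace: 12:15–12:45, 14:15–15:30.
Thandi ∩ Grace ∩ Ines: 14:15–14:30, 14:45–15:30.
Thandi ∩ Grace ∩ Ines ∩ Dana: 14:15–14:30, 14:45–15:15.
Thandi ∩ Grace ∩ Ines ∩ Dana ∩ Diego: 14:15–14:30, 14:45–15:15.
Windows ≥ 30 min: 14:45–15:15.
Latest start in the last window 14:45–15:15 is 15:15 − 30 min = 14:45.

14:45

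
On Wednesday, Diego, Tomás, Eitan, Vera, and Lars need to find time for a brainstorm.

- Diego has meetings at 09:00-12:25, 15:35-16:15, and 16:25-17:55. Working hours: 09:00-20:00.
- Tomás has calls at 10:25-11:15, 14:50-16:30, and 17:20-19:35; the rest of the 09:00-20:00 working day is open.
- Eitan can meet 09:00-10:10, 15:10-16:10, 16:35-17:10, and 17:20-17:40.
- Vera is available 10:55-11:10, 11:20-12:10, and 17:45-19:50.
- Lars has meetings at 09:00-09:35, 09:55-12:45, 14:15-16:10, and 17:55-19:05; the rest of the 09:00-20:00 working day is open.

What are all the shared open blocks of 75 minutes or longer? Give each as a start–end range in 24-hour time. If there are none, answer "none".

Diego free within 09:00–20:00: 12:25–15:35, 16:15–16:25, 17:55–20:00.
Tomás free within 09:00–20:00: 09:00–10:25, 11:15–14:50, 16:30–17:20, 19:35–20:00.
Lars free within 09:00–20:00: 09:35–09:55, 12:45–14:15, 16:10–17:55, 19:05–20:00.
Diego ∩ Tomás: 12:25–14:50, 19:35–20:00.
Diego ∩ Tomás ∩ Eitan: (none).
Diego ∩ Tomás ∩ Eitan ∩ Vera: (none).
Diego ∩ Tomás ∩ Eitan ∩ Vera ∩ Lars: (none).
Windows ≥ 75 min: (none).

none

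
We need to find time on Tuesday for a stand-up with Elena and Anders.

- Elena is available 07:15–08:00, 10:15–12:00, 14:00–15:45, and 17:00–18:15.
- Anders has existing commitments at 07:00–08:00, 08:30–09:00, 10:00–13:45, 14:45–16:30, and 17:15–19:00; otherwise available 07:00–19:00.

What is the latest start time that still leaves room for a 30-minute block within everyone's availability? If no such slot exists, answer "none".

Anders free within 07:00–19:00: 08:00–08:30, 09:00–10:00, 13:45–14:45, 16:30–17:15.
Elena ∩ Anders: 14:00–14:45, 17:00–17:15.
Windows ≥ 30 min: 14:00–14:45.
Latest start in the last window 14:00–14:45 is 14:45 − 30 min = 14:15.

14:15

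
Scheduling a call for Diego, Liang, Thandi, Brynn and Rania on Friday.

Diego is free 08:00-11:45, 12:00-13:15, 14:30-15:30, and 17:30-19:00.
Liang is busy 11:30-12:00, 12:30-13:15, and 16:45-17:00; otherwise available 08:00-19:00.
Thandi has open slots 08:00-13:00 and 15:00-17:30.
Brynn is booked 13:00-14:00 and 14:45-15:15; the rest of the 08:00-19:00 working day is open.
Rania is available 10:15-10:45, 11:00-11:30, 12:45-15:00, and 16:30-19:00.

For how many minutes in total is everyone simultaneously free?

Liang free within 08:00–19:00: 08:00–11:30, 12:00–12:30, 13:15–16:45, 17:00–19:00.
Brynn free within 08:00–19:00: 08:00–13:00, 14:00–14:45, 15:15–19:00.
Diego ∩ Liang: 08:00–11:30, 12:00–12:30, 14:30–15:30, 17:30–19:00.
Diego ∩ Liang ∩ Thandi: 08:00–11:30, 12:00–12:30, 15:00–15:30.
Diego ∩ Liang ∩ Thandi ∩ Brynn: 08:00–11:30, 12:00–12:30, 15:15–15:30.
Diego ∩ Liang ∩ Thandi ∩ Brynn ∩ Rania: 10:15–10:45, 11:00–11:30.
Total common minutes: 30 + 30 = 60.

60 minutes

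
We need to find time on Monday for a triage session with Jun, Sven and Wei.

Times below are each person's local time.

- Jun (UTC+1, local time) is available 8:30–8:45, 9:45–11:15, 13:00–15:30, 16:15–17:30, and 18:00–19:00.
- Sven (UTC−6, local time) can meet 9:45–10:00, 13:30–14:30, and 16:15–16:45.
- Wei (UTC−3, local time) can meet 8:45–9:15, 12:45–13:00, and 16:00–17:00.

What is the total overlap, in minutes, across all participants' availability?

Jun → UTC: 07:30–07:45, 08:45–10:15, 12:00–14:30, 15:15–16:30, 17:00–18:00.
Sven → UTC: 15:45–16:00, 19:30–20:30, 22:15–22:45.
Wei → UTC: 11:45–12:15, 15:45–16:00, 19:00–20:00.
Jun ∩ Sven: 15:45–16:00.
Jun ∩ Sven ∩ Wei: 15:45–16:00.
Total common minutes: 15.

15 minutes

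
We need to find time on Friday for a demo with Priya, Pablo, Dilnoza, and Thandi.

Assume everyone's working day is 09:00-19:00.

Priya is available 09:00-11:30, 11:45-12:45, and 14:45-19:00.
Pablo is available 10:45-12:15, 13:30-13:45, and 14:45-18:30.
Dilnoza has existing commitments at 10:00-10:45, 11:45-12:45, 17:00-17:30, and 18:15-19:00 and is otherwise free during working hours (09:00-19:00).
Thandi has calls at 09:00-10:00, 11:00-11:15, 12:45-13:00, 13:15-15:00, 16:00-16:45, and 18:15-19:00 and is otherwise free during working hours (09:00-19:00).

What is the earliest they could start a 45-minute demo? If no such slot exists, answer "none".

15:00

Dilnoza free within 09:00–19:00: 09:00–10:00, 10:45–11:45, 12:45–17:00, 17:30–18:15.
Thandi free within 09:00–19:00: 10:00–11:00, 11:15–12:45, 13:00–13:15, 15:00–16:00, 16:45–18:15.
Priya ∩ Pablo: 10:45–11:30, 11:45–12:15, 14:45–18:30.
Priya ∩ Pablo ∩ Dilnoza: 10:45–11:30, 14:45–17:00, 17:30–18:15.
Priya ∩ Pablo ∩ Dilnoza ∩ Thandi: 10:45–11:00, 11:15–11:30, 15:00–16:00, 16:45–17:00, 17:30–18:15.
Windows ≥ 45 min: 15:00–16:00, 17:30–18:15.
Earliest such window starts at 15:00.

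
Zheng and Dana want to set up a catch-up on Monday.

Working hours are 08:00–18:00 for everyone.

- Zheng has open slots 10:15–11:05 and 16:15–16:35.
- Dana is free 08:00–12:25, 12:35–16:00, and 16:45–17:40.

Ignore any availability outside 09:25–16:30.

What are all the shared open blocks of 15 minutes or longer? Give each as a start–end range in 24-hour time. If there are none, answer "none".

Zheng ∩ Dana: 10:15–11:05.
Restricted to 09:25–16:30: 10:15–11:05.
Windows ≥ 15 min: 10:15–11:05.

10:15–11:05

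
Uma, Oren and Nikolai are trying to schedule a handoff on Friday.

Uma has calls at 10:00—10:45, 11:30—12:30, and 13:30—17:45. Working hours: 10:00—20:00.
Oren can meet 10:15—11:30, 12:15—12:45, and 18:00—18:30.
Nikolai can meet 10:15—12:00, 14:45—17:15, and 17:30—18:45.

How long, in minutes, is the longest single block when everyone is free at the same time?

45 minutes

Uma free within 10:00–20:00: 10:45–11:30, 12:30–13:30, 17:45–20:00.
Uma ∩ Oren: 10:45–11:30, 12:30–12:45, 18:00–18:30.
Uma ∩ Oren ∩ Nikolai: 10:45–11:30, 18:00–18:30.
Common window lengths: 45, 30 min; longest is 45.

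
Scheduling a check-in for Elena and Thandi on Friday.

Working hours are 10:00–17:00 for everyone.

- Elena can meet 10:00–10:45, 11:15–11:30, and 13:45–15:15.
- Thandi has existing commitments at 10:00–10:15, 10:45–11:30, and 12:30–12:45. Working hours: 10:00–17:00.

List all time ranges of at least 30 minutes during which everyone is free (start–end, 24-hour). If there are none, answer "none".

Thandi free within 10:00–17:00: 10:15–10:45, 11:30–12:30, 12:45–17:00.
Elena ∩ Thandi: 10:15–10:45, 13:45–15:15.
Windows ≥ 30 min: 10:15–10:45, 13:45–15:15.

10:15–10:45, 13:45–15:15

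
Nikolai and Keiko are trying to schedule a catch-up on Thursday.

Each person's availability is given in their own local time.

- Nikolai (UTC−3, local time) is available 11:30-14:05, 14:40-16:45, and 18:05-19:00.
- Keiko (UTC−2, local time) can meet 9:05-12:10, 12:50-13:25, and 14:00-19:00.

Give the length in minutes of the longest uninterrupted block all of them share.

125 minutes

Nikolai → UTC: 14:30–17:05, 17:40–19:45, 21:05–22:00.
Keiko → UTC: 11:05–14:10, 14:50–15:25, 16:00–21:00.
Nikolai ∩ Keiko: 14:50–15:25, 16:00–17:05, 17:40–19:45.
Common window lengths: 35, 65, 125 min; longest is 125.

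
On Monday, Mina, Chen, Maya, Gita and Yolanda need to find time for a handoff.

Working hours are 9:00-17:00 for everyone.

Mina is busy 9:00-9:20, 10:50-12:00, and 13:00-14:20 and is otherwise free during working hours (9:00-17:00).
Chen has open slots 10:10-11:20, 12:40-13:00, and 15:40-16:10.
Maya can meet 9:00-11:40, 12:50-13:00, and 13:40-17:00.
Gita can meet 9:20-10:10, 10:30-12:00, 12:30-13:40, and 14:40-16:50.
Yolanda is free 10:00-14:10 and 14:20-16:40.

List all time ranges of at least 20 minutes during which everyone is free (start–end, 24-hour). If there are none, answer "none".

10:30–10:50, 15:40–16:10

Mina free within 09:00–17:00: 09:20–10:50, 12:00–13:00, 14:20–17:00.
Mina ∩ Chen: 10:10–10:50, 12:40–13:00, 15:40–16:10.
Mina ∩ Chen ∩ Maya: 10:10–10:50, 12:50–13:00, 15:40–16:10.
Mina ∩ Chen ∩ Maya ∩ Gita: 10:30–10:50, 12:50–13:00, 15:40–16:10.
Mina ∩ Chen ∩ Maya ∩ Gita ∩ Yolanda: 10:30–10:50, 12:50–13:00, 15:40–16:10.
Windows ≥ 20 min: 10:30–10:50, 15:40–16:10.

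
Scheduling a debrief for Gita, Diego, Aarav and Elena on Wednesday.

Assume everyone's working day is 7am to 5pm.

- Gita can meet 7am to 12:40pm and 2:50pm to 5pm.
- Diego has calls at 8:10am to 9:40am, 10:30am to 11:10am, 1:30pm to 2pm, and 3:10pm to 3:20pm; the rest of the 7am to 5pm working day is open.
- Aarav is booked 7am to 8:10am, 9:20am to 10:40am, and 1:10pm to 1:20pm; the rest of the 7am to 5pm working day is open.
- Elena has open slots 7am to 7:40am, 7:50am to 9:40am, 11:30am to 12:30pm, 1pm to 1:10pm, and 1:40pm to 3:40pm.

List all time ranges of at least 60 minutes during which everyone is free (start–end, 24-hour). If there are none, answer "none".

11:30–12:30

Diego free within 07:00–17:00: 07:00–08:10, 09:40–10:30, 11:10–13:30, 14:00–15:10, 15:20–17:00.
Aarav free within 07:00–17:00: 08:10–09:20, 10:40–13:10, 13:20–17:00.
Gita ∩ Diego: 07:00–08:10, 09:40–10:30, 11:10–12:40, 14:50–15:10, 15:20–17:00.
Gita ∩ Diego ∩ Aarav: 11:10–12:40, 14:50–15:10, 15:20–17:00.
Gita ∩ Diego ∩ Aarav ∩ Elena: 11:30–12:30, 14:50–15:10, 15:20–15:40.
Windows ≥ 60 min: 11:30–12:30.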